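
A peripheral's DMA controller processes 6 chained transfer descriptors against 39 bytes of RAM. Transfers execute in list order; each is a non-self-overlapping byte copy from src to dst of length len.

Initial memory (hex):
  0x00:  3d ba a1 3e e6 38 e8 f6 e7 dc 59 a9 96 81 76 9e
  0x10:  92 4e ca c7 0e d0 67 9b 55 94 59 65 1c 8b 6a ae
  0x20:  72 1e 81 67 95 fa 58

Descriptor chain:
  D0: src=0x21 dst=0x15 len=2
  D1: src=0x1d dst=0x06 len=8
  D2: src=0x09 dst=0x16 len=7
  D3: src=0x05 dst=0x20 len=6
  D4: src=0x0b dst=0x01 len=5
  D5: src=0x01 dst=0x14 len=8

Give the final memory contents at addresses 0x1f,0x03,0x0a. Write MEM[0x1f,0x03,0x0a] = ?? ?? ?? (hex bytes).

D0: mem[0x15..0x16] <- [1e 81]
D1: mem[0x06..0x0d] <- [8b 6a ae 72 1e 81 67 95]
D2: mem[0x16..0x1c] <- [72 1e 81 67 95 76 9e]
D3: mem[0x20..0x25] <- [38 8b 6a ae 72 1e]
D4: mem[0x01..0x05] <- [81 67 95 76 9e]
D5: mem[0x14..0x1b] <- [81 67 95 76 9e 8b 6a ae]
query mem[0x1f]=0xae, mem[0x03]=0x95, mem[0x0a]=0x1e

MEM[0x1f,0x03,0x0a] = ae 95 1e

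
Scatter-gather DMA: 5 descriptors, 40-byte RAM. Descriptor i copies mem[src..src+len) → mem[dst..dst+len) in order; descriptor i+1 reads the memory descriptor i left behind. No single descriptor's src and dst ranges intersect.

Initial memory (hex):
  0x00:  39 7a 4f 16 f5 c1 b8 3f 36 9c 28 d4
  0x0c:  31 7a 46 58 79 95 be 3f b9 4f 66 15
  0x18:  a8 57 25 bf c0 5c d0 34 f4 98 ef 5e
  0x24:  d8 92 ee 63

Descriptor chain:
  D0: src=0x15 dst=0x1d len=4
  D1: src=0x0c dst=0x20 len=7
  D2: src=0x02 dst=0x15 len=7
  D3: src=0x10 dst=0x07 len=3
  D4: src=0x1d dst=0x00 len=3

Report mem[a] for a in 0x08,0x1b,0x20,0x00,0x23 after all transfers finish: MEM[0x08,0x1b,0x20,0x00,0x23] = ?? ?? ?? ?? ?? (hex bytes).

MEM[0x08,0x1b,0x20,0x00,0x23] = 95 36 31 4f 58

D0: mem[0x1d..0x20] <- [4f 66 15 a8]
D1: mem[0x20..0x26] <- [31 7a 46 58 79 95 be]
D2: mem[0x15..0x1b] <- [4f 16 f5 c1 b8 3f 36]
D3: mem[0x07..0x09] <- [79 95 be]
D4: mem[0x00..0x02] <- [4f 66 15]
query mem[0x08]=0x95, mem[0x1b]=0x36, mem[0x20]=0x31, mem[0x00]=0x4f, mem[0x23]=0x58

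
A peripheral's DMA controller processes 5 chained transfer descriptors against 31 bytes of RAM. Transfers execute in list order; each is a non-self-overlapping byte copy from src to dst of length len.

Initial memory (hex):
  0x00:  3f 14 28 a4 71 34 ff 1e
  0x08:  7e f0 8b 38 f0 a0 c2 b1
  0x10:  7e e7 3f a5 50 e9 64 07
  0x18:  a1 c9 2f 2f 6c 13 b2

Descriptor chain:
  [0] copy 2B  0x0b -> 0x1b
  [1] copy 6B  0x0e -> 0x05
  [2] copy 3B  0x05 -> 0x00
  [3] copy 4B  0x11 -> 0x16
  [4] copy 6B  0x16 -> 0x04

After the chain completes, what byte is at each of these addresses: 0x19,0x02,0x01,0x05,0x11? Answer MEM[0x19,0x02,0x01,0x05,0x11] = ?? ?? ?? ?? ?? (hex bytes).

MEM[0x19,0x02,0x01,0x05,0x11] = 50 7e b1 3f e7

  after D0: wrote 2B at 0x1b = 38f0
  after D1: wrote 6B at 0x05 = c2b17ee73fa5
  after D2: wrote 3B at 0x00 = c2b17e
  after D3: wrote 4B at 0x16 = e73fa550
  after D4: wrote 6B at 0x04 = e73fa5502f38
query mem[0x19]=0x50, mem[0x02]=0x7e, mem[0x01]=0xb1, mem[0x05]=0x3f, mem[0x11]=0xe7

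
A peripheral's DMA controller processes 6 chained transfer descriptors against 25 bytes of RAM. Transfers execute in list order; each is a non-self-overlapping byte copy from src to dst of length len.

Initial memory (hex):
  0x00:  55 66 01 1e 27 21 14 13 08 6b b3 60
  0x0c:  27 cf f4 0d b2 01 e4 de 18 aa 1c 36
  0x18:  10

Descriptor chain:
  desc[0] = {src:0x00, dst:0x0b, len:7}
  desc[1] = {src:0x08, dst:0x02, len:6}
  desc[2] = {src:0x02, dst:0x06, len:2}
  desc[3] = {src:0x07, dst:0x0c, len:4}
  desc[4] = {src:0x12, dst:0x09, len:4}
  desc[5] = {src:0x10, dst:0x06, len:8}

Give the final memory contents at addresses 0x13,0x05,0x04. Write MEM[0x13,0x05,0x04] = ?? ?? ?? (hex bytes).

MEM[0x13,0x05,0x04] = de 55 b3

[0] 0x00->0x0b len=7 : 55 66 01 1e 27 21 14
[1] 0x08->0x02 len=6 : 08 6b b3 55 66 01
[2] 0x02->0x06 len=2 : 08 6b
[3] 0x07->0x0c len=4 : 6b 08 6b b3
[4] 0x12->0x09 len=4 : e4 de 18 aa
[5] 0x10->0x06 len=8 : 21 14 e4 de 18 aa 1c 36
query mem[0x13]=0xde, mem[0x05]=0x55, mem[0x04]=0xb3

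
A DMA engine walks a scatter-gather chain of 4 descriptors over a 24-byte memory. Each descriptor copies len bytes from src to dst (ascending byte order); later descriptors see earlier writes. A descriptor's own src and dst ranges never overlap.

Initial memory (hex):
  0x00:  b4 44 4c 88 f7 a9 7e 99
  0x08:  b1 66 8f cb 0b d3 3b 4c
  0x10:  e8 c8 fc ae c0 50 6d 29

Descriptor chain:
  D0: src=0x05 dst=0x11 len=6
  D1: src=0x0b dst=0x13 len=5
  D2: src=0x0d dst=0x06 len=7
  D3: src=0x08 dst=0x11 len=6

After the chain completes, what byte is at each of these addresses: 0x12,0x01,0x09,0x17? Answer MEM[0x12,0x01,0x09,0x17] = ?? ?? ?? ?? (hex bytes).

MEM[0x12,0x01,0x09,0x17] = e8 44 e8 4c

[0] 0x05->0x11 len=6 : a9 7e 99 b1 66 8f
[1] 0x0b->0x13 len=5 : cb 0b d3 3b 4c
[2] 0x0d->0x06 len=7 : d3 3b 4c e8 a9 7e cb
[3] 0x08->0x11 len=6 : 4c e8 a9 7e cb d3
query mem[0x12]=0xe8, mem[0x01]=0x44, mem[0x09]=0xe8, mem[0x17]=0x4c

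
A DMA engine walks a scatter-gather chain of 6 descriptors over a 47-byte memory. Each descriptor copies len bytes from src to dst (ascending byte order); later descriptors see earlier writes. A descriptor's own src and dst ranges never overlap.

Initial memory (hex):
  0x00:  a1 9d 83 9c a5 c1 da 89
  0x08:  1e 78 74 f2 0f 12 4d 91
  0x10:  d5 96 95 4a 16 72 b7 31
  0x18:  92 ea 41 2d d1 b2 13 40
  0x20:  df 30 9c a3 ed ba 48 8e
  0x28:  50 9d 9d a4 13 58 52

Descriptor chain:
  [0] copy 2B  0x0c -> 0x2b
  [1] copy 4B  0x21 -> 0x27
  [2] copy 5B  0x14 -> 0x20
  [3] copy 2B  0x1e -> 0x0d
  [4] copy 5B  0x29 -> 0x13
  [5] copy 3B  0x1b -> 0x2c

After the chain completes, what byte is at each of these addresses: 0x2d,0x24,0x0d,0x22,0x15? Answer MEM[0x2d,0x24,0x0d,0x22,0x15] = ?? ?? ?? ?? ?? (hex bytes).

MEM[0x2d,0x24,0x0d,0x22,0x15] = d1 92 13 b7 0f

D0: mem[0x2b..0x2c] <- [0f 12]
D1: mem[0x27..0x2a] <- [30 9c a3 ed]
D2: mem[0x20..0x24] <- [16 72 b7 31 92]
D3: mem[0x0d..0x0e] <- [13 40]
D4: mem[0x13..0x17] <- [a3 ed 0f 12 58]
D5: mem[0x2c..0x2e] <- [2d d1 b2]
query mem[0x2d]=0xd1, mem[0x24]=0x92, mem[0x0d]=0x13, mem[0x22]=0xb7, mem[0x15]=0x0f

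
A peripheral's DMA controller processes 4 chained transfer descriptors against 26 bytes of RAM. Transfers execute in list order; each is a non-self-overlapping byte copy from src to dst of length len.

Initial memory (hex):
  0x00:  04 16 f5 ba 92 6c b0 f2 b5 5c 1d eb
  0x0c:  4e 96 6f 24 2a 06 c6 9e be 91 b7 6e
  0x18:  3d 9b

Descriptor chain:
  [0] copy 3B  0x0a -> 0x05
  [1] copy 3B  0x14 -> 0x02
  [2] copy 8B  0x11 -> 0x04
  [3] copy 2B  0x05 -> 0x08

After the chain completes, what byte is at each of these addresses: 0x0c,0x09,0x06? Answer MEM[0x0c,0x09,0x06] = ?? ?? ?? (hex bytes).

  after D0: wrote 3B at 0x05 = 1deb4e
  after D1: wrote 3B at 0x02 = be91b7
  after D2: wrote 8B at 0x04 = 06c69ebe91b76e3d
  after D3: wrote 2B at 0x08 = c69e
query mem[0x0c]=0x4e, mem[0x09]=0x9e, mem[0x06]=0x9e

MEM[0x0c,0x09,0x06] = 4e 9e 9e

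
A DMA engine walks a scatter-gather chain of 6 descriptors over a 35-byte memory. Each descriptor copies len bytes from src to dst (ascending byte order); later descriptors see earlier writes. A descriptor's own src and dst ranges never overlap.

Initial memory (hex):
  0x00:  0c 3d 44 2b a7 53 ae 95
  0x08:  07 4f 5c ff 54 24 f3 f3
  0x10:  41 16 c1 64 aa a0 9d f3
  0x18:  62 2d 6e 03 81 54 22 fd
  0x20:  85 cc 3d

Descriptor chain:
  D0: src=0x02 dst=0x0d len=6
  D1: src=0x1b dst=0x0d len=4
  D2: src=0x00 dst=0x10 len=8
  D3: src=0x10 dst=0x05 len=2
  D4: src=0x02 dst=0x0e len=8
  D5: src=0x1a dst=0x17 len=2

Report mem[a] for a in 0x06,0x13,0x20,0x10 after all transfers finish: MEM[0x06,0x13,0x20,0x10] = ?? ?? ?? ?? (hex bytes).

[0] 0x02->0x0d len=6 : 44 2b a7 53 ae 95
[1] 0x1b->0x0d len=4 : 03 81 54 22
[2] 0x00->0x10 len=8 : 0c 3d 44 2b a7 53 ae 95
[3] 0x10->0x05 len=2 : 0c 3d
[4] 0x02->0x0e len=8 : 44 2b a7 0c 3d 95 07 4f
[5] 0x1a->0x17 len=2 : 6e 03
query mem[0x06]=0x3d, mem[0x13]=0x95, mem[0x20]=0x85, mem[0x10]=0xa7

MEM[0x06,0x13,0x20,0x10] = 3d 95 85 a7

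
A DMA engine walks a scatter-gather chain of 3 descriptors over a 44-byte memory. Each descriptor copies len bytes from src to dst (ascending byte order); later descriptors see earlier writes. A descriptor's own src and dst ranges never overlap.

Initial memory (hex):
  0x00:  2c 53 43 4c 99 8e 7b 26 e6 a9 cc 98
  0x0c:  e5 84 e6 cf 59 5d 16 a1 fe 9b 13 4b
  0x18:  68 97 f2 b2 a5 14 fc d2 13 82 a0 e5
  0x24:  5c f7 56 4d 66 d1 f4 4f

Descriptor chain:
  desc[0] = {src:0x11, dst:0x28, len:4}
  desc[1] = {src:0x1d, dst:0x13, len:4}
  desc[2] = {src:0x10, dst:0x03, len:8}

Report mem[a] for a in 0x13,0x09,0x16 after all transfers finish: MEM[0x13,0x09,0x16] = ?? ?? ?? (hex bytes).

MEM[0x13,0x09,0x16] = 14 13 13

[0] 0x11->0x28 len=4 : 5d 16 a1 fe
[1] 0x1d->0x13 len=4 : 14 fc d2 13
[2] 0x10->0x03 len=8 : 59 5d 16 14 fc d2 13 4b
query mem[0x13]=0x14, mem[0x09]=0x13, mem[0x16]=0x13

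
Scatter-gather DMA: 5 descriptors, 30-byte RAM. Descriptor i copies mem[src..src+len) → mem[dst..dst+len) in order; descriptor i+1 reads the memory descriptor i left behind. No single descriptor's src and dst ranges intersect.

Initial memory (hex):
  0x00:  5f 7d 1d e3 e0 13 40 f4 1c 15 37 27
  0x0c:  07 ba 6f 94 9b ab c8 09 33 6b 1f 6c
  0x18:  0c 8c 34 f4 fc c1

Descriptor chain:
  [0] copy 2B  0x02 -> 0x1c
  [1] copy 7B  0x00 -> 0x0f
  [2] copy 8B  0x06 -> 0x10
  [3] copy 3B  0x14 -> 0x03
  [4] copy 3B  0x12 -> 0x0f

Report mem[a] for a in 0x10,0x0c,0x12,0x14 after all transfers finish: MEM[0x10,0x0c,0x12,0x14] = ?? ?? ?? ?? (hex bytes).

D0: mem[0x1c..0x1d] <- [1d e3]
D1: mem[0x0f..0x15] <- [5f 7d 1d e3 e0 13 40]
D2: mem[0x10..0x17] <- [40 f4 1c 15 37 27 07 ba]
D3: mem[0x03..0x05] <- [37 27 07]
D4: mem[0x0f..0x11] <- [1c 15 37]
query mem[0x10]=0x15, mem[0x0c]=0x07, mem[0x12]=0x1c, mem[0x14]=0x37

MEM[0x10,0x0c,0x12,0x14] = 15 07 1c 37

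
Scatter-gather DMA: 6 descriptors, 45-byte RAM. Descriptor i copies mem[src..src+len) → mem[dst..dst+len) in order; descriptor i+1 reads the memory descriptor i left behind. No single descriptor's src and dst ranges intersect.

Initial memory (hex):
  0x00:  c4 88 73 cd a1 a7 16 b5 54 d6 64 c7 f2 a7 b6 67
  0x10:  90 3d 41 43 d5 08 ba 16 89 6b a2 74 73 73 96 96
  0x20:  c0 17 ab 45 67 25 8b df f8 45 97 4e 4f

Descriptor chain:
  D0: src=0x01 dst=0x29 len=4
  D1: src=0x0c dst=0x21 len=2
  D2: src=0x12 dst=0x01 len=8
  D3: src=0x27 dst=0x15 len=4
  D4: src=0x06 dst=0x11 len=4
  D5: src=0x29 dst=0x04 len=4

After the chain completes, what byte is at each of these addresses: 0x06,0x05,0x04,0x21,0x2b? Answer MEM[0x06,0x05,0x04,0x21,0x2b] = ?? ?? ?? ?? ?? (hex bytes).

  after D0: wrote 4B at 0x29 = 8873cda1
  after D1: wrote 2B at 0x21 = f2a7
  after D2: wrote 8B at 0x01 = 4143d508ba16896b
  after D3: wrote 4B at 0x15 = dff88873
  after D4: wrote 4B at 0x11 = 16896bd6
  after D5: wrote 4B at 0x04 = 8873cda1
query mem[0x06]=0xcd, mem[0x05]=0x73, mem[0x04]=0x88, mem[0x21]=0xf2, mem[0x2b]=0xcd

MEM[0x06,0x05,0x04,0x21,0x2b] = cd 73 88 f2 cd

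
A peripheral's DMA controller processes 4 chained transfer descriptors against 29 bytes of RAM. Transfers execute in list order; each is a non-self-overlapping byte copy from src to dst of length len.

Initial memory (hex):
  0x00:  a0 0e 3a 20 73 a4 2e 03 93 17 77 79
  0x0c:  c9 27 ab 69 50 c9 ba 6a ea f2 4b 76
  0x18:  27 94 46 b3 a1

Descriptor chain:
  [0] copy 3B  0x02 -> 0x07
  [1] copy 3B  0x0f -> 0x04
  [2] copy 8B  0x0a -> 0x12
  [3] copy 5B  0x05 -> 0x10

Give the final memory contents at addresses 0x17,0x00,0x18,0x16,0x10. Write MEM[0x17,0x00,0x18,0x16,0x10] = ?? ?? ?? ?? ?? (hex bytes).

MEM[0x17,0x00,0x18,0x16,0x10] = 69 a0 50 ab 50

[0] 0x02->0x07 len=3 : 3a 20 73
[1] 0x0f->0x04 len=3 : 69 50 c9
[2] 0x0a->0x12 len=8 : 77 79 c9 27 ab 69 50 c9
[3] 0x05->0x10 len=5 : 50 c9 3a 20 73
query mem[0x17]=0x69, mem[0x00]=0xa0, mem[0x18]=0x50, mem[0x16]=0xab, mem[0x10]=0x50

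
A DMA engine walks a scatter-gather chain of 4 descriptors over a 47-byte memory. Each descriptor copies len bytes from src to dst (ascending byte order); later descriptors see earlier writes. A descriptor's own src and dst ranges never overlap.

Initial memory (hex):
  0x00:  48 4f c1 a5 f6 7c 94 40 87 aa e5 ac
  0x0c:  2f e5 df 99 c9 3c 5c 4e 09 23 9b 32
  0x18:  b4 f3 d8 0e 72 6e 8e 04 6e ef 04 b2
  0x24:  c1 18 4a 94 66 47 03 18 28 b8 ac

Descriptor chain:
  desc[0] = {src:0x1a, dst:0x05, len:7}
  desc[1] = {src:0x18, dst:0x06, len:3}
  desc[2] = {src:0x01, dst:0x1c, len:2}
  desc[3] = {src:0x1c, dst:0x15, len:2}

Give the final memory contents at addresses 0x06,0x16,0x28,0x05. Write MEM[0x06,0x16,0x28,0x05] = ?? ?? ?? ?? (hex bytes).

MEM[0x06,0x16,0x28,0x05] = b4 c1 66 d8

  after D0: wrote 7B at 0x05 = d80e726e8e046e
  after D1: wrote 3B at 0x06 = b4f3d8
  after D2: wrote 2B at 0x1c = 4fc1
  after D3: wrote 2B at 0x15 = 4fc1
query mem[0x06]=0xb4, mem[0x16]=0xc1, mem[0x28]=0x66, mem[0x05]=0xd8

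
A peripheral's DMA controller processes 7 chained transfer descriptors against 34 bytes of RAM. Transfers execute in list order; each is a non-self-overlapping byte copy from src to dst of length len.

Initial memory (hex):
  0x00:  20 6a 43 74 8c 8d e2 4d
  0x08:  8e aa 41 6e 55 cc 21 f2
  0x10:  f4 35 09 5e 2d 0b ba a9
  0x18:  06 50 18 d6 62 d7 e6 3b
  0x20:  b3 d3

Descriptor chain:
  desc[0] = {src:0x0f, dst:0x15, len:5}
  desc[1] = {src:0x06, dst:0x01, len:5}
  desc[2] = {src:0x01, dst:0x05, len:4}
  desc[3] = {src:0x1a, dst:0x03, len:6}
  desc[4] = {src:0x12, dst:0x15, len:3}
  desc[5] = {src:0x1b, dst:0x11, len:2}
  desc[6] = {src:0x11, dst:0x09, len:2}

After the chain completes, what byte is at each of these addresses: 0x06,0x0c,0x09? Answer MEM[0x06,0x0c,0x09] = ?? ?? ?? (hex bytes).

MEM[0x06,0x0c,0x09] = d7 55 d6

D0: mem[0x15..0x19] <- [f2 f4 35 09 5e]
D1: mem[0x01..0x05] <- [e2 4d 8e aa 41]
D2: mem[0x05..0x08] <- [e2 4d 8e aa]
D3: mem[0x03..0x08] <- [18 d6 62 d7 e6 3b]
D4: mem[0x15..0x17] <- [09 5e 2d]
D5: mem[0x11..0x12] <- [d6 62]
D6: mem[0x09..0x0a] <- [d6 62]
query mem[0x06]=0xd7, mem[0x0c]=0x55, mem[0x09]=0xd6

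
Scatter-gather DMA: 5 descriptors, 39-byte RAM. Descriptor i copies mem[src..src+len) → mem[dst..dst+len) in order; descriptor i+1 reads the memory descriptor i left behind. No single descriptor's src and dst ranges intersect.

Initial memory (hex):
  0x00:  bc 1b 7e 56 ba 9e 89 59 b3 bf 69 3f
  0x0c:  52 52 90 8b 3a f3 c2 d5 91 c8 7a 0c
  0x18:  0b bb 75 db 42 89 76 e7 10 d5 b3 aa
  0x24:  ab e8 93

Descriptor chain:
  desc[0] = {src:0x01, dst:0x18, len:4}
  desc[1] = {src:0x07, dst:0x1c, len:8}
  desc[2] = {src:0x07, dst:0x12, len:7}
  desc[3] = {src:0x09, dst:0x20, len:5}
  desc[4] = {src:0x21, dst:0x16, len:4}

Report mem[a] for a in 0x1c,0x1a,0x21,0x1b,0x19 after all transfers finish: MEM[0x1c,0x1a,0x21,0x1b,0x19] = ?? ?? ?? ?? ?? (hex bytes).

  after D0: wrote 4B at 0x18 = 1b7e56ba
  after D1: wrote 8B at 0x1c = 59b3bf693f525290
  after D2: wrote 7B at 0x12 = 59b3bf693f5252
  after D3: wrote 5B at 0x20 = bf693f5252
  after D4: wrote 4B at 0x16 = 693f5252
query mem[0x1c]=0x59, mem[0x1a]=0x56, mem[0x21]=0x69, mem[0x1b]=0xba, mem[0x19]=0x52

MEM[0x1c,0x1a,0x21,0x1b,0x19] = 59 56 69 ba 52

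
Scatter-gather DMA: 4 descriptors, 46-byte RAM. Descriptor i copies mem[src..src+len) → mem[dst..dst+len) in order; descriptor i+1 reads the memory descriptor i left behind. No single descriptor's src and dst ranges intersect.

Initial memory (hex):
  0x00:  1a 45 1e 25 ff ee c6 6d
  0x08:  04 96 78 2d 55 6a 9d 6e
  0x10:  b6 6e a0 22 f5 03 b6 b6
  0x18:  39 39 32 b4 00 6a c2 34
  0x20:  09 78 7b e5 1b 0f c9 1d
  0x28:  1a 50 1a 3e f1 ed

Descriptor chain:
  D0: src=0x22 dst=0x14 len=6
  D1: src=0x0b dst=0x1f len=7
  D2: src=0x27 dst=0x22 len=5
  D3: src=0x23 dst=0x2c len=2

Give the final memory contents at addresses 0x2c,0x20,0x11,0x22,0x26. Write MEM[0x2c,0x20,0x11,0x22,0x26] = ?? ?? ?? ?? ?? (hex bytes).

MEM[0x2c,0x20,0x11,0x22,0x26] = 1a 55 6e 1d 3e

[0] 0x22->0x14 len=6 : 7b e5 1b 0f c9 1d
[1] 0x0b->0x1f len=7 : 2d 55 6a 9d 6e b6 6e
[2] 0x27->0x22 len=5 : 1d 1a 50 1a 3e
[3] 0x23->0x2c len=2 : 1a 50
query mem[0x2c]=0x1a, mem[0x20]=0x55, mem[0x11]=0x6e, mem[0x22]=0x1d, mem[0x26]=0x3e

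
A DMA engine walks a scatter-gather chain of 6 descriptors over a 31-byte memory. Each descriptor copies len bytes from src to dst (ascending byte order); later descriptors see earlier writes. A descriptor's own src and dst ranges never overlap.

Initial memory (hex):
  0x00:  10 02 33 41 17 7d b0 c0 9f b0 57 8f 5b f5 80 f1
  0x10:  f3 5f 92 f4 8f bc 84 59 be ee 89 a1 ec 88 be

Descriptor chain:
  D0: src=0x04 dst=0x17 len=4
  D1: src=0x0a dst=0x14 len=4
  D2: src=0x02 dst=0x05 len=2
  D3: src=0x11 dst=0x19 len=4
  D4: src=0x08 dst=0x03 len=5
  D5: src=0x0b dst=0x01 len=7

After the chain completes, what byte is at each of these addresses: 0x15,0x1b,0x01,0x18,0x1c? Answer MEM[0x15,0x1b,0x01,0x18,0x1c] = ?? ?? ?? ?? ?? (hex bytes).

MEM[0x15,0x1b,0x01,0x18,0x1c] = 8f f4 8f 7d 57

  after D0: wrote 4B at 0x17 = 177db0c0
  after D1: wrote 4B at 0x14 = 578f5bf5
  after D2: wrote 2B at 0x05 = 3341
  after D3: wrote 4B at 0x19 = 5f92f457
  after D4: wrote 5B at 0x03 = 9fb0578f5b
  after D5: wrote 7B at 0x01 = 8f5bf580f1f35f
query mem[0x15]=0x8f, mem[0x1b]=0xf4, mem[0x01]=0x8f, mem[0x18]=0x7d, mem[0x1c]=0x57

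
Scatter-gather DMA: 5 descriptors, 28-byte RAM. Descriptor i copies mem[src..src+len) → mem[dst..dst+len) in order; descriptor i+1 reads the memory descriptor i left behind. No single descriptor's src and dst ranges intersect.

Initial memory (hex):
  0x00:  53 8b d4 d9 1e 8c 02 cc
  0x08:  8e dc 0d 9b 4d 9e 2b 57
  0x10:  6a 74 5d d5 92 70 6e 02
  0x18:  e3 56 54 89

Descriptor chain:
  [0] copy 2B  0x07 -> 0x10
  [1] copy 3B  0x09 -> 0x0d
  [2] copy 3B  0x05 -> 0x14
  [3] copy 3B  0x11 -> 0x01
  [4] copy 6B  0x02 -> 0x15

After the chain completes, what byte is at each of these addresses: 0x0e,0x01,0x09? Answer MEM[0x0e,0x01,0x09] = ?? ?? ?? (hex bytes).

MEM[0x0e,0x01,0x09] = 0d 8e dc

D0: mem[0x10..0x11] <- [cc 8e]
D1: mem[0x0d..0x0f] <- [dc 0d 9b]
D2: mem[0x14..0x16] <- [8c 02 cc]
D3: mem[0x01..0x03] <- [8e 5d d5]
D4: mem[0x15..0x1a] <- [5d d5 1e 8c 02 cc]
query mem[0x0e]=0x0d, mem[0x01]=0x8e, mem[0x09]=0xdc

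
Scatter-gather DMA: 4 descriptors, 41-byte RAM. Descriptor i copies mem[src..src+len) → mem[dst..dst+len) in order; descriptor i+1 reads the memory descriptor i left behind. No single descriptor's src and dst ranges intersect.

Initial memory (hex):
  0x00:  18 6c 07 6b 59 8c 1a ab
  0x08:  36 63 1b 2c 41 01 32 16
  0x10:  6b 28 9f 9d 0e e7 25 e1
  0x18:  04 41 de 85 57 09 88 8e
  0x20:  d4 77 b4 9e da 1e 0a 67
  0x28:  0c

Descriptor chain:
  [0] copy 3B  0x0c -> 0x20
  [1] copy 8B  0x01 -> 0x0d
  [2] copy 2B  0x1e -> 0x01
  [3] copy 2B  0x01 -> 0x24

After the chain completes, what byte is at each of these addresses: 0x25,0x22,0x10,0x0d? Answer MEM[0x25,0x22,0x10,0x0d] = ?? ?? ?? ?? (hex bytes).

MEM[0x25,0x22,0x10,0x0d] = 8e 32 59 6c

  after D0: wrote 3B at 0x20 = 410132
  after D1: wrote 8B at 0x0d = 6c076b598c1aab36
  after D2: wrote 2B at 0x01 = 888e
  after D3: wrote 2B at 0x24 = 888e
query mem[0x25]=0x8e, mem[0x22]=0x32, mem[0x10]=0x59, mem[0x0d]=0x6c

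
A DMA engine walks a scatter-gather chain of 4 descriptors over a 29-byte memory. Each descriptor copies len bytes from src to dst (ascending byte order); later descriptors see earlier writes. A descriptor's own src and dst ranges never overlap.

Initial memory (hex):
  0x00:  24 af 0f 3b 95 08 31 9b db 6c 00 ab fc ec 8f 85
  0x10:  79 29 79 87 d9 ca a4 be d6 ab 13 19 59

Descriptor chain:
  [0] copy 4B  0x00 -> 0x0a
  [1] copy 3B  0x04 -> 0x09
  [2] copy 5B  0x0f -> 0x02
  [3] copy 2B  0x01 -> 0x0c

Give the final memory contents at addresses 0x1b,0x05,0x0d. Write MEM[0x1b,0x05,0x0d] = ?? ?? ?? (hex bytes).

  after D0: wrote 4B at 0x0a = 24af0f3b
  after D1: wrote 3B at 0x09 = 950831
  after D2: wrote 5B at 0x02 = 8579297987
  after D3: wrote 2B at 0x0c = af85
query mem[0x1b]=0x19, mem[0x05]=0x79, mem[0x0d]=0x85

MEM[0x1b,0x05,0x0d] = 19 79 85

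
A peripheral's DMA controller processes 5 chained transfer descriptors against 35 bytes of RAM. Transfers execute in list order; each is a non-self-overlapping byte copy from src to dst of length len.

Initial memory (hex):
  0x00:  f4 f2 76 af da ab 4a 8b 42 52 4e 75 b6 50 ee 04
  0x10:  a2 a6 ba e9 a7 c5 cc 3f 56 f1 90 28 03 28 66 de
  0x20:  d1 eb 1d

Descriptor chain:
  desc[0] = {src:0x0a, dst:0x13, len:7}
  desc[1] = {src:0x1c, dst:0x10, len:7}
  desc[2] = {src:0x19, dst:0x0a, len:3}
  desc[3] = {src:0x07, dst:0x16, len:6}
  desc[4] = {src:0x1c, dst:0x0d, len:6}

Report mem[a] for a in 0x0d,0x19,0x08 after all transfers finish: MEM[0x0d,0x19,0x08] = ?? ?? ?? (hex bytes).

D0: mem[0x13..0x19] <- [4e 75 b6 50 ee 04 a2]
D1: mem[0x10..0x16] <- [03 28 66 de d1 eb 1d]
D2: mem[0x0a..0x0c] <- [a2 90 28]
D3: mem[0x16..0x1b] <- [8b 42 52 a2 90 28]
D4: mem[0x0d..0x12] <- [03 28 66 de d1 eb]
query mem[0x0d]=0x03, mem[0x19]=0xa2, mem[0x08]=0x42

MEM[0x0d,0x19,0x08] = 03 a2 42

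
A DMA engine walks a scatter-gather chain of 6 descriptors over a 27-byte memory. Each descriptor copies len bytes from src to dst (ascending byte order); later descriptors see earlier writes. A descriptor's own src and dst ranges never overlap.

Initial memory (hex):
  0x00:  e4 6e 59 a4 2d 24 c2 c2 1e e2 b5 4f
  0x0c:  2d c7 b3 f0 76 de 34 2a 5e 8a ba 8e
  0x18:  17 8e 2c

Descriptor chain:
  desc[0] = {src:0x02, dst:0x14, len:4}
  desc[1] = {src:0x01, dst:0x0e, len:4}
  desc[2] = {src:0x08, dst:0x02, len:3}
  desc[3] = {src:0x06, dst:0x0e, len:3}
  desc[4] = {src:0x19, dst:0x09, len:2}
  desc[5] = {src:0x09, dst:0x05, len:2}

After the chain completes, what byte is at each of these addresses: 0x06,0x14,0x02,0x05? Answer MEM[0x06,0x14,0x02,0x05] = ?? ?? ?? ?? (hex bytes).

MEM[0x06,0x14,0x02,0x05] = 2c 59 1e 8e

#0 dst[0x14+4] := {0x59,0xa4,0x2d,0x24}
#1 dst[0x0e+4] := {0x6e,0x59,0xa4,0x2d}
#2 dst[0x02+3] := {0x1e,0xe2,0xb5}
#3 dst[0x0e+3] := {0xc2,0xc2,0x1e}
#4 dst[0x09+2] := {0x8e,0x2c}
#5 dst[0x05+2] := {0x8e,0x2c}
query mem[0x06]=0x2c, mem[0x14]=0x59, mem[0x02]=0x1e, mem[0x05]=0x8e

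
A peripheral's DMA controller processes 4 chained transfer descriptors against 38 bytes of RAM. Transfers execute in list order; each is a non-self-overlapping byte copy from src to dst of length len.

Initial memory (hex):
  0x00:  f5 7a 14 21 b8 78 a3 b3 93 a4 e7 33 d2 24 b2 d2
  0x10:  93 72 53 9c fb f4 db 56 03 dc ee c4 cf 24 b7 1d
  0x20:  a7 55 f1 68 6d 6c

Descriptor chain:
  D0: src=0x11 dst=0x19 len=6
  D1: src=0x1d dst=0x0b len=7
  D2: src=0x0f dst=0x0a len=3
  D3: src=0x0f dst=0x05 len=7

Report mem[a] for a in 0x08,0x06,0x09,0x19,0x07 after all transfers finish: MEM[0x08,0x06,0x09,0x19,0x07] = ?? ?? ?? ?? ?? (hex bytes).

  after D0: wrote 6B at 0x19 = 72539cfbf4db
  after D1: wrote 7B at 0x0b = f4db1da755f168
  after D2: wrote 3B at 0x0a = 55f168
  after D3: wrote 7B at 0x05 = 55f168539cfbf4
query mem[0x08]=0x53, mem[0x06]=0xf1, mem[0x09]=0x9c, mem[0x19]=0x72, mem[0x07]=0x68

MEM[0x08,0x06,0x09,0x19,0x07] = 53 f1 9c 72 68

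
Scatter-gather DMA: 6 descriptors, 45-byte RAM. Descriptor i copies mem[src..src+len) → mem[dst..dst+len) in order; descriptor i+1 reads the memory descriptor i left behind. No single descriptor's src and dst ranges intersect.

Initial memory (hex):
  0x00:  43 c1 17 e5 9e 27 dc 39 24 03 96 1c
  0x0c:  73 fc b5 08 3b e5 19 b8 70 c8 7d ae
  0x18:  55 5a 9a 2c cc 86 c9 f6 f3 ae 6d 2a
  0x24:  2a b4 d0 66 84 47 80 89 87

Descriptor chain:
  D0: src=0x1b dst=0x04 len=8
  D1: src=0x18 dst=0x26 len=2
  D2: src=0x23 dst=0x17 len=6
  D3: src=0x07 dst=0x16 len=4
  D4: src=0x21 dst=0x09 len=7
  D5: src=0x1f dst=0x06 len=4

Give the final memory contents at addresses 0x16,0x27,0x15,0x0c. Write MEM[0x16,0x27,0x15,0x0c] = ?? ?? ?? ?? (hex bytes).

D0: mem[0x04..0x0b] <- [2c cc 86 c9 f6 f3 ae 6d]
D1: mem[0x26..0x27] <- [55 5a]
D2: mem[0x17..0x1c] <- [2a 2a b4 55 5a 84]
D3: mem[0x16..0x19] <- [c9 f6 f3 ae]
D4: mem[0x09..0x0f] <- [ae 6d 2a 2a b4 55 5a]
D5: mem[0x06..0x09] <- [f6 f3 ae 6d]
query mem[0x16]=0xc9, mem[0x27]=0x5a, mem[0x15]=0xc8, mem[0x0c]=0x2a

MEM[0x16,0x27,0x15,0x0c] = c9 5a c8 2a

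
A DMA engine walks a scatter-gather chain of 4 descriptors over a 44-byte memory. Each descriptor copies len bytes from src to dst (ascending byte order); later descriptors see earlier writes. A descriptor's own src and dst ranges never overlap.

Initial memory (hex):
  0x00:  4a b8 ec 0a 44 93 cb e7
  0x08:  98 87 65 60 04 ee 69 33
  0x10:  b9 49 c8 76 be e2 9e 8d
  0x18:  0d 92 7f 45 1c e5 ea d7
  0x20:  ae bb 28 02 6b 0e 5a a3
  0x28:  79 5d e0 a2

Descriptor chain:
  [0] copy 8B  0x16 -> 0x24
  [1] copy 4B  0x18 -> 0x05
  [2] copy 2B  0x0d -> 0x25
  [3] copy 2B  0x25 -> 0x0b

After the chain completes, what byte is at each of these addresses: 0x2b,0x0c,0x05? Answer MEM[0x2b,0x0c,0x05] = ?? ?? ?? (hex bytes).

D0: mem[0x24..0x2b] <- [9e 8d 0d 92 7f 45 1c e5]
D1: mem[0x05..0x08] <- [0d 92 7f 45]
D2: mem[0x25..0x26] <- [ee 69]
D3: mem[0x0b..0x0c] <- [ee 69]
query mem[0x2b]=0xe5, mem[0x0c]=0x69, mem[0x05]=0x0d

MEM[0x2b,0x0c,0x05] = e5 69 0d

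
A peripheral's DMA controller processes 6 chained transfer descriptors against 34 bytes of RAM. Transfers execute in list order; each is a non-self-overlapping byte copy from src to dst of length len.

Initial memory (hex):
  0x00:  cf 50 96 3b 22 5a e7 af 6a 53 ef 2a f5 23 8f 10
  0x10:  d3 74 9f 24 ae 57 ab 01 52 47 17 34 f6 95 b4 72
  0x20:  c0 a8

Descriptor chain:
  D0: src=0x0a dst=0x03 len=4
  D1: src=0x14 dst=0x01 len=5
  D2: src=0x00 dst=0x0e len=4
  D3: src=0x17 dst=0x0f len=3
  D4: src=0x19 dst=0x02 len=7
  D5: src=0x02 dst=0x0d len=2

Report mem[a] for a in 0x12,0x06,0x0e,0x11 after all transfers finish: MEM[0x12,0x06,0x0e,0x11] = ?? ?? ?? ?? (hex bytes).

  after D0: wrote 4B at 0x03 = ef2af523
  after D1: wrote 5B at 0x01 = ae57ab0152
  after D2: wrote 4B at 0x0e = cfae57ab
  after D3: wrote 3B at 0x0f = 015247
  after D4: wrote 7B at 0x02 = 471734f695b472
  after D5: wrote 2B at 0x0d = 4717
query mem[0x12]=0x9f, mem[0x06]=0x95, mem[0x0e]=0x17, mem[0x11]=0x47

MEM[0x12,0x06,0x0e,0x11] = 9f 95 17 47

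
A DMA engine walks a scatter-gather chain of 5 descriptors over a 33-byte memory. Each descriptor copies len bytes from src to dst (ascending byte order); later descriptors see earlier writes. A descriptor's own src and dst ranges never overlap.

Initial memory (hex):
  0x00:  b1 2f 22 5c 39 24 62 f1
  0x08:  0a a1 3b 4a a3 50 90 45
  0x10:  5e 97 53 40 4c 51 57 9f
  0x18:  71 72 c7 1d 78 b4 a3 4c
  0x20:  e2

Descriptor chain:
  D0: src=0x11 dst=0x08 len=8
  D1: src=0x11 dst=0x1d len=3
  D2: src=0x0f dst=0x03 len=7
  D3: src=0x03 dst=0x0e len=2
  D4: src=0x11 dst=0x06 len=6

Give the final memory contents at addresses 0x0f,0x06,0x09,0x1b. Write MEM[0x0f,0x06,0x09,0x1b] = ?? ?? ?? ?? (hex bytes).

  after D0: wrote 8B at 0x08 = 9753404c51579f71
  after D1: wrote 3B at 0x1d = 975340
  after D2: wrote 7B at 0x03 = 715e9753404c51
  after D3: wrote 2B at 0x0e = 715e
  after D4: wrote 6B at 0x06 = 9753404c5157
query mem[0x0f]=0x5e, mem[0x06]=0x97, mem[0x09]=0x4c, mem[0x1b]=0x1d

MEM[0x0f,0x06,0x09,0x1b] = 5e 97 4c 1d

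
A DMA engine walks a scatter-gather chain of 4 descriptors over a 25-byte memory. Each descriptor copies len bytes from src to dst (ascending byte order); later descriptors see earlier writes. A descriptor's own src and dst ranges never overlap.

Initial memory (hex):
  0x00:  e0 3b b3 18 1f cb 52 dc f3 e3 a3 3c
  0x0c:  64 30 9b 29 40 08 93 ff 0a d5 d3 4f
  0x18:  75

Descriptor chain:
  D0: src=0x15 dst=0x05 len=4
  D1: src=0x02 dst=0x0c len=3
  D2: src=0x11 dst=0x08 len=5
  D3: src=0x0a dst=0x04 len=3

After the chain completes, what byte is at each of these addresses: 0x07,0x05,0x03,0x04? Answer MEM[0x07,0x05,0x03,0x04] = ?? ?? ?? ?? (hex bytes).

MEM[0x07,0x05,0x03,0x04] = 4f 0a 18 ff

  after D0: wrote 4B at 0x05 = d5d34f75
  after D1: wrote 3B at 0x0c = b3181f
  after D2: wrote 5B at 0x08 = 0893ff0ad5
  after D3: wrote 3B at 0x04 = ff0ad5
query mem[0x07]=0x4f, mem[0x05]=0x0a, mem[0x03]=0x18, mem[0x04]=0xff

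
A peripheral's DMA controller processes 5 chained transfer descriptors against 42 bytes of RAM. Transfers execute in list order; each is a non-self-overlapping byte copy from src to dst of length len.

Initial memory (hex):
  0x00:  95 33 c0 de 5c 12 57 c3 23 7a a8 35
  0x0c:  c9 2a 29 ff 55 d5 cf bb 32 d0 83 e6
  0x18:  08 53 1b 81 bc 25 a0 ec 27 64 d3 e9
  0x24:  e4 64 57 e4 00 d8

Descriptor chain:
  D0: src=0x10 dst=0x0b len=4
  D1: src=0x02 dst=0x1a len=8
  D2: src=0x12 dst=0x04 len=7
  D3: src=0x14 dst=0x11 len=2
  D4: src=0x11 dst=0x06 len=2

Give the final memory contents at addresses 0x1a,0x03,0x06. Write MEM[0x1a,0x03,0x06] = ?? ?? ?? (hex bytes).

MEM[0x1a,0x03,0x06] = c0 de 32

#0 dst[0x0b+4] := {0x55,0xd5,0xcf,0xbb}
#1 dst[0x1a+8] := {0xc0,0xde,0x5c,0x12,0x57,0xc3,0x23,0x7a}
#2 dst[0x04+7] := {0xcf,0xbb,0x32,0xd0,0x83,0xe6,0x08}
#3 dst[0x11+2] := {0x32,0xd0}
#4 dst[0x06+2] := {0x32,0xd0}
query mem[0x1a]=0xc0, mem[0x03]=0xde, mem[0x06]=0x32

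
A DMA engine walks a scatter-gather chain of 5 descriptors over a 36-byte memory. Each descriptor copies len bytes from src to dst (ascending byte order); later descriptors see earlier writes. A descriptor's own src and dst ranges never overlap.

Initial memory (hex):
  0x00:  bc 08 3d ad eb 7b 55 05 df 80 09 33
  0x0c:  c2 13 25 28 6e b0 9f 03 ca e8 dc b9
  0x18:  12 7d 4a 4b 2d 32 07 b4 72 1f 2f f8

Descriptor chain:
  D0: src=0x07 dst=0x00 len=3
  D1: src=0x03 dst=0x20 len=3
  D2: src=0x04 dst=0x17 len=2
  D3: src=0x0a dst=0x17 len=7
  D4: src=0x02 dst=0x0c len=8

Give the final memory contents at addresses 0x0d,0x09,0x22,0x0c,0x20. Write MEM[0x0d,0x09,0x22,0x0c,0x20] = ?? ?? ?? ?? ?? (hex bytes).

[0] 0x07->0x00 len=3 : 05 df 80
[1] 0x03->0x20 len=3 : ad eb 7b
[2] 0x04->0x17 len=2 : eb 7b
[3] 0x0a->0x17 len=7 : 09 33 c2 13 25 28 6e
[4] 0x02->0x0c len=8 : 80 ad eb 7b 55 05 df 80
query mem[0x0d]=0xad, mem[0x09]=0x80, mem[0x22]=0x7b, mem[0x0c]=0x80, mem[0x20]=0xad

MEM[0x0d,0x09,0x22,0x0c,0x20] = ad 80 7b 80 ad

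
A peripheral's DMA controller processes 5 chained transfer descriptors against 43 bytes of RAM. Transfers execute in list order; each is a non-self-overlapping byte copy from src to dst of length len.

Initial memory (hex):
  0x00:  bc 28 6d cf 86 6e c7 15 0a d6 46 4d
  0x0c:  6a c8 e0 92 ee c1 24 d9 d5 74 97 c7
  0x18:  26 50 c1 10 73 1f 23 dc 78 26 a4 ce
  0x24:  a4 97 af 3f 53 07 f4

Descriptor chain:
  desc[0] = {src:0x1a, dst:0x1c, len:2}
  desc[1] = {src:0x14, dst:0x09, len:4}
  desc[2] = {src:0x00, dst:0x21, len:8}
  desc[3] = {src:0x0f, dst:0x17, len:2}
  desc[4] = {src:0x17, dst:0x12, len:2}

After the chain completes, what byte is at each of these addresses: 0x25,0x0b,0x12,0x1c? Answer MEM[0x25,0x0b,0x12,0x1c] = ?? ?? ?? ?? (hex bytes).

MEM[0x25,0x0b,0x12,0x1c] = 86 97 92 c1

[0] 0x1a->0x1c len=2 : c1 10
[1] 0x14->0x09 len=4 : d5 74 97 c7
[2] 0x00->0x21 len=8 : bc 28 6d cf 86 6e c7 15
[3] 0x0f->0x17 len=2 : 92 ee
[4] 0x17->0x12 len=2 : 92 ee
query mem[0x25]=0x86, mem[0x0b]=0x97, mem[0x12]=0x92, mem[0x1c]=0xc1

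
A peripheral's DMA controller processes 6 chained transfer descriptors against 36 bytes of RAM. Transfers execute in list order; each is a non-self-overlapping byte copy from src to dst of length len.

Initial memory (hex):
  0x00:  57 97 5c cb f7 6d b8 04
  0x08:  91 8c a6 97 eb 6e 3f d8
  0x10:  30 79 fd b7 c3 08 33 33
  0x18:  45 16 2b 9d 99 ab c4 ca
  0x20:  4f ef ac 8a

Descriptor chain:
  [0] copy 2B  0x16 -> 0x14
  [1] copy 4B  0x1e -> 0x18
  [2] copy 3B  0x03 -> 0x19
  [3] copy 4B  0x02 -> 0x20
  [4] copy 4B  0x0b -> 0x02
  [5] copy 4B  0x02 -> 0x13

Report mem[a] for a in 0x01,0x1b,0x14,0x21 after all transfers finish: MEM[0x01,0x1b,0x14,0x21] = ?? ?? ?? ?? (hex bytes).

  after D0: wrote 2B at 0x14 = 3333
  after D1: wrote 4B at 0x18 = c4ca4fef
  after D2: wrote 3B at 0x19 = cbf76d
  after D3: wrote 4B at 0x20 = 5ccbf76d
  after D4: wrote 4B at 0x02 = 97eb6e3f
  after D5: wrote 4B at 0x13 = 97eb6e3f
query mem[0x01]=0x97, mem[0x1b]=0x6d, mem[0x14]=0xeb, mem[0x21]=0xcb

MEM[0x01,0x1b,0x14,0x21] = 97 6d eb cb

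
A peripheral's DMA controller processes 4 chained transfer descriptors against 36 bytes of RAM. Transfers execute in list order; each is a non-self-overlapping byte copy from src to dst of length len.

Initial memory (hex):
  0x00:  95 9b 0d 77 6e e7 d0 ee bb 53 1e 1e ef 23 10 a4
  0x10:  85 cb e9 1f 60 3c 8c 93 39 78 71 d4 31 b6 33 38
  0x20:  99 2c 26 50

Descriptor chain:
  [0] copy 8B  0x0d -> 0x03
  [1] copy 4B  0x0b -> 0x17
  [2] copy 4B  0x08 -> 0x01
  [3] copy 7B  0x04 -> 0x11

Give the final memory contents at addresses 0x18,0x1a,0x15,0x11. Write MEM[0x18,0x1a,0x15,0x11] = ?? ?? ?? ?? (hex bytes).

MEM[0x18,0x1a,0x15,0x11] = ef 10 e9 1e

[0] 0x0d->0x03 len=8 : 23 10 a4 85 cb e9 1f 60
[1] 0x0b->0x17 len=4 : 1e ef 23 10
[2] 0x08->0x01 len=4 : e9 1f 60 1e
[3] 0x04->0x11 len=7 : 1e a4 85 cb e9 1f 60
query mem[0x18]=0xef, mem[0x1a]=0x10, mem[0x15]=0xe9, mem[0x11]=0x1e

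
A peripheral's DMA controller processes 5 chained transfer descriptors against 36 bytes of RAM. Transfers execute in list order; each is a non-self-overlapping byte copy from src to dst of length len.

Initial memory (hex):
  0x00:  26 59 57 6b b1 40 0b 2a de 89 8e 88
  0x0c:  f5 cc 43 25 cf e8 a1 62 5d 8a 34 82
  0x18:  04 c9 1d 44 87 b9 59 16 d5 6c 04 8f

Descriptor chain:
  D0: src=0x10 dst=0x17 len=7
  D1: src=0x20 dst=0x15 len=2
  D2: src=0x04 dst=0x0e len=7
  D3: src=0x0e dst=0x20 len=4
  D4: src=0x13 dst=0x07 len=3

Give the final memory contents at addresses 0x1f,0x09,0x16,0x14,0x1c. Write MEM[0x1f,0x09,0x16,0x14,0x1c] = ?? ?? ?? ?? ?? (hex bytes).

MEM[0x1f,0x09,0x16,0x14,0x1c] = 16 d5 6c 8e 8a

[0] 0x10->0x17 len=7 : cf e8 a1 62 5d 8a 34
[1] 0x20->0x15 len=2 : d5 6c
[2] 0x04->0x0e len=7 : b1 40 0b 2a de 89 8e
[3] 0x0e->0x20 len=4 : b1 40 0b 2a
[4] 0x13->0x07 len=3 : 89 8e d5
query mem[0x1f]=0x16, mem[0x09]=0xd5, mem[0x16]=0x6c, mem[0x14]=0x8e, mem[0x1c]=0x8a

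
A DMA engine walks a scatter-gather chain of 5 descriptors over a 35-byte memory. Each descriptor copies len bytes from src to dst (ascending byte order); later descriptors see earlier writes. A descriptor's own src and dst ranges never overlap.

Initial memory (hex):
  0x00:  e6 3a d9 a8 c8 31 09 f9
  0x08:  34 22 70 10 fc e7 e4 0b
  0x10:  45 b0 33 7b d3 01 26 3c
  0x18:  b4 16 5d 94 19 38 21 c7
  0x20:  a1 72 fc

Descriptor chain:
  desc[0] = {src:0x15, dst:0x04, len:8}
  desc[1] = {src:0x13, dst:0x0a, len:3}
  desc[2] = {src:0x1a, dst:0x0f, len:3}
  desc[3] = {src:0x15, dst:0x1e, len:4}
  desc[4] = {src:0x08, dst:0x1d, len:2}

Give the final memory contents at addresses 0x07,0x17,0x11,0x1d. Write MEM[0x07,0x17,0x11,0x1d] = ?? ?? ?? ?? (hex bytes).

#0 dst[0x04+8] := {0x01,0x26,0x3c,0xb4,0x16,0x5d,0x94,0x19}
#1 dst[0x0a+3] := {0x7b,0xd3,0x01}
#2 dst[0x0f+3] := {0x5d,0x94,0x19}
#3 dst[0x1e+4] := {0x01,0x26,0x3c,0xb4}
#4 dst[0x1d+2] := {0x16,0x5d}
query mem[0x07]=0xb4, mem[0x17]=0x3c, mem[0x11]=0x19, mem[0x1d]=0x16

MEM[0x07,0x17,0x11,0x1d] = b4 3c 19 16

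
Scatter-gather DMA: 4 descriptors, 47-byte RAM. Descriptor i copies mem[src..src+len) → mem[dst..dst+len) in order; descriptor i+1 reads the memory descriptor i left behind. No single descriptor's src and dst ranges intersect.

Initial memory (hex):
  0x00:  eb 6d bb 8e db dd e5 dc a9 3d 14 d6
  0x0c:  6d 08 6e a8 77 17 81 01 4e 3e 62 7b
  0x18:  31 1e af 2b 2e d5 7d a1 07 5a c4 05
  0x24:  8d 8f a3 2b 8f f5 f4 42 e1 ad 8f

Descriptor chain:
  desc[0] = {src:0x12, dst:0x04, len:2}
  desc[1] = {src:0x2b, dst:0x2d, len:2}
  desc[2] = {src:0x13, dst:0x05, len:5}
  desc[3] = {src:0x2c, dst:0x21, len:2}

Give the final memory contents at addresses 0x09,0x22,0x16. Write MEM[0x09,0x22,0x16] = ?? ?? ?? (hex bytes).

[0] 0x12->0x04 len=2 : 81 01
[1] 0x2b->0x2d len=2 : 42 e1
[2] 0x13->0x05 len=5 : 01 4e 3e 62 7b
[3] 0x2c->0x21 len=2 : e1 42
query mem[0x09]=0x7b, mem[0x22]=0x42, mem[0x16]=0x62

MEM[0x09,0x22,0x16] = 7b 42 62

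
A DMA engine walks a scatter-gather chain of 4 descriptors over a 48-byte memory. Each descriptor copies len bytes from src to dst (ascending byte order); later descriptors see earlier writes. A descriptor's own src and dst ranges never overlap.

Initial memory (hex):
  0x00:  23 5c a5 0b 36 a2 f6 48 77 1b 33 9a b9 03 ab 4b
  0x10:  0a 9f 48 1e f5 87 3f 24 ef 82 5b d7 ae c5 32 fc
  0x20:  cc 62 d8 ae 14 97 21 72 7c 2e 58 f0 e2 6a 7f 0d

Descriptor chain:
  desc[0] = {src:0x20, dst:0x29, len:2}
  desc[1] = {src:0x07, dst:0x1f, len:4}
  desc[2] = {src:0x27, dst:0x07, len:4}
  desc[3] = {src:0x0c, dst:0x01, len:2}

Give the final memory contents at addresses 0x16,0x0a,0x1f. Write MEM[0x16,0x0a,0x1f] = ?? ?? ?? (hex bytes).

D0: mem[0x29..0x2a] <- [cc 62]
D1: mem[0x1f..0x22] <- [48 77 1b 33]
D2: mem[0x07..0x0a] <- [72 7c cc 62]
D3: mem[0x01..0x02] <- [b9 03]
query mem[0x16]=0x3f, mem[0x0a]=0x62, mem[0x1f]=0x48

MEM[0x16,0x0a,0x1f] = 3f 62 48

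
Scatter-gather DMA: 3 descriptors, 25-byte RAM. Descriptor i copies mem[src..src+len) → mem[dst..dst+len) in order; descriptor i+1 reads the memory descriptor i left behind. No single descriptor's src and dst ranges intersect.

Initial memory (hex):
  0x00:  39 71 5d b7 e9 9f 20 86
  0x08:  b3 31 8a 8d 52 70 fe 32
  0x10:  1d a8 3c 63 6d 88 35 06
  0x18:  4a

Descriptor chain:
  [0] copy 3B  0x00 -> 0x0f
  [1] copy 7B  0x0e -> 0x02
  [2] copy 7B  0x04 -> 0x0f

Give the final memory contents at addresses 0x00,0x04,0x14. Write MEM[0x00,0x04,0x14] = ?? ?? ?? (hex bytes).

#0 dst[0x0f+3] := {0x39,0x71,0x5d}
#1 dst[0x02+7] := {0xfe,0x39,0x71,0x5d,0x3c,0x63,0x6d}
#2 dst[0x0f+7] := {0x71,0x5d,0x3c,0x63,0x6d,0x31,0x8a}
query mem[0x00]=0x39, mem[0x04]=0x71, mem[0x14]=0x31

MEM[0x00,0x04,0x14] = 39 71 31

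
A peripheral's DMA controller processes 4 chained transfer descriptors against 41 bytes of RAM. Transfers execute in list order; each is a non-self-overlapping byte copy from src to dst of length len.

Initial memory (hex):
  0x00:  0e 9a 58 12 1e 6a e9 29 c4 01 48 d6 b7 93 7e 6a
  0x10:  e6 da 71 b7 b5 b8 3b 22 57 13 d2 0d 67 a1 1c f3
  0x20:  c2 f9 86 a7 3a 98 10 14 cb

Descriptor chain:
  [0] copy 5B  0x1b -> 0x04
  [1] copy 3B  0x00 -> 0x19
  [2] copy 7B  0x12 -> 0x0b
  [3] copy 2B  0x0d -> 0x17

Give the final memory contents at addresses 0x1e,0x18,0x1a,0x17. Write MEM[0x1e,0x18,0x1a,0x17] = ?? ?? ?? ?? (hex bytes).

[0] 0x1b->0x04 len=5 : 0d 67 a1 1c f3
[1] 0x00->0x19 len=3 : 0e 9a 58
[2] 0x12->0x0b len=7 : 71 b7 b5 b8 3b 22 57
[3] 0x0d->0x17 len=2 : b5 b8
query mem[0x1e]=0x1c, mem[0x18]=0xb8, mem[0x1a]=0x9a, mem[0x17]=0xb5

MEM[0x1e,0x18,0x1a,0x17] = 1c b8 9a b5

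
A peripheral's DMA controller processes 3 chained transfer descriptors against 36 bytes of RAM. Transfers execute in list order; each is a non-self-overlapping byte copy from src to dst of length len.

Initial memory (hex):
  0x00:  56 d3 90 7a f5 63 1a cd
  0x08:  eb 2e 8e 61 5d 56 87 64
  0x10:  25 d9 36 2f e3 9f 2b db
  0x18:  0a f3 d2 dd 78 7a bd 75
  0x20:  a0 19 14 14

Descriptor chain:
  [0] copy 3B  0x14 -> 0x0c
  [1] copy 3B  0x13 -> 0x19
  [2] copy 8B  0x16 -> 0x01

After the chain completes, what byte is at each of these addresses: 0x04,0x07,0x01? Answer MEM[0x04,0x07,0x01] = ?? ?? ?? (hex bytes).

MEM[0x04,0x07,0x01] = 2f 78 2b

#0 dst[0x0c+3] := {0xe3,0x9f,0x2b}
#1 dst[0x19+3] := {0x2f,0xe3,0x9f}
#2 dst[0x01+8] := {0x2b,0xdb,0x0a,0x2f,0xe3,0x9f,0x78,0x7a}
query mem[0x04]=0x2f, mem[0x07]=0x78, mem[0x01]=0x2b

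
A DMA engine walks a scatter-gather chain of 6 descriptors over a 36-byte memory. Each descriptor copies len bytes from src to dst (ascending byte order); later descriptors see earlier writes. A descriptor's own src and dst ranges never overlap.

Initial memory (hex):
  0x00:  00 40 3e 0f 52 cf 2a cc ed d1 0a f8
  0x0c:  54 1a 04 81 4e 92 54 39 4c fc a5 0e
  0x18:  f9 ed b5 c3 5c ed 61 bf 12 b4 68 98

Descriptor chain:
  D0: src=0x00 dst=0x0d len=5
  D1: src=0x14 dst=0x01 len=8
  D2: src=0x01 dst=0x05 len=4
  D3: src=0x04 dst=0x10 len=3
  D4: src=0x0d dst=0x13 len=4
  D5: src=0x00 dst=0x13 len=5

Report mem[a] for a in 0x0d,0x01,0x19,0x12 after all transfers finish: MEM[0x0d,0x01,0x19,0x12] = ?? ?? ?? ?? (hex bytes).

[0] 0x00->0x0d len=5 : 00 40 3e 0f 52
[1] 0x14->0x01 len=8 : 4c fc a5 0e f9 ed b5 c3
[2] 0x01->0x05 len=4 : 4c fc a5 0e
[3] 0x04->0x10 len=3 : 0e 4c fc
[4] 0x0d->0x13 len=4 : 00 40 3e 0e
[5] 0x00->0x13 len=5 : 00 4c fc a5 0e
query mem[0x0d]=0x00, mem[0x01]=0x4c, mem[0x19]=0xed, mem[0x12]=0xfc

MEM[0x0d,0x01,0x19,0x12] = 00 4c ed fc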